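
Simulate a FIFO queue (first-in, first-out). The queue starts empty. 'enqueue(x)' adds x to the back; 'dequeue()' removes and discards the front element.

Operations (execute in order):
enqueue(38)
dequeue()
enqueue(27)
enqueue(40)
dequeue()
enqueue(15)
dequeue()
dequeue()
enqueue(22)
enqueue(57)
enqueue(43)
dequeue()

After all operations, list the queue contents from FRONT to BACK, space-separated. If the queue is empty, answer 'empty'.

Answer: 57 43

Derivation:
enqueue(38): [38]
dequeue(): []
enqueue(27): [27]
enqueue(40): [27, 40]
dequeue(): [40]
enqueue(15): [40, 15]
dequeue(): [15]
dequeue(): []
enqueue(22): [22]
enqueue(57): [22, 57]
enqueue(43): [22, 57, 43]
dequeue(): [57, 43]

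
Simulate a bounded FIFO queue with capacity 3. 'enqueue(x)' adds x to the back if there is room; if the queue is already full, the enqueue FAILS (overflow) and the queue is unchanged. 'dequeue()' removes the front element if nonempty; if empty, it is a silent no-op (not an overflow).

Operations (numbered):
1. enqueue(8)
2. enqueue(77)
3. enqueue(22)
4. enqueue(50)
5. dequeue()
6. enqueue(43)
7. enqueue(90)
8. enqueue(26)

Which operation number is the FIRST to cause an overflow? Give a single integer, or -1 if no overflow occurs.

Answer: 4

Derivation:
1. enqueue(8): size=1
2. enqueue(77): size=2
3. enqueue(22): size=3
4. enqueue(50): size=3=cap → OVERFLOW (fail)
5. dequeue(): size=2
6. enqueue(43): size=3
7. enqueue(90): size=3=cap → OVERFLOW (fail)
8. enqueue(26): size=3=cap → OVERFLOW (fail)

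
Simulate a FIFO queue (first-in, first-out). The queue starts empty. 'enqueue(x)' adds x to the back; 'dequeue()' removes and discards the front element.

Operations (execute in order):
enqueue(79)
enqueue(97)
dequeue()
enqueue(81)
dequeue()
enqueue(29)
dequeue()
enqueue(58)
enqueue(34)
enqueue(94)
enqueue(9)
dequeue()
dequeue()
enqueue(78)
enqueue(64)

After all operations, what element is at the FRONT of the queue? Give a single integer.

enqueue(79): queue = [79]
enqueue(97): queue = [79, 97]
dequeue(): queue = [97]
enqueue(81): queue = [97, 81]
dequeue(): queue = [81]
enqueue(29): queue = [81, 29]
dequeue(): queue = [29]
enqueue(58): queue = [29, 58]
enqueue(34): queue = [29, 58, 34]
enqueue(94): queue = [29, 58, 34, 94]
enqueue(9): queue = [29, 58, 34, 94, 9]
dequeue(): queue = [58, 34, 94, 9]
dequeue(): queue = [34, 94, 9]
enqueue(78): queue = [34, 94, 9, 78]
enqueue(64): queue = [34, 94, 9, 78, 64]

Answer: 34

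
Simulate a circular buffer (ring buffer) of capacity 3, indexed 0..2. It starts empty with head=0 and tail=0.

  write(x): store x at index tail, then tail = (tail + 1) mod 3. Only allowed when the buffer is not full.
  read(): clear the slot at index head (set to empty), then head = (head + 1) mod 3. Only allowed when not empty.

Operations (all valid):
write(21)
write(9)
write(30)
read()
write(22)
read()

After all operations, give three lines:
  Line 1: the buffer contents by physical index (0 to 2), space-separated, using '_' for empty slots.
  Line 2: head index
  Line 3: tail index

Answer: 22 _ 30
2
1

Derivation:
write(21): buf=[21 _ _], head=0, tail=1, size=1
write(9): buf=[21 9 _], head=0, tail=2, size=2
write(30): buf=[21 9 30], head=0, tail=0, size=3
read(): buf=[_ 9 30], head=1, tail=0, size=2
write(22): buf=[22 9 30], head=1, tail=1, size=3
read(): buf=[22 _ 30], head=2, tail=1, size=2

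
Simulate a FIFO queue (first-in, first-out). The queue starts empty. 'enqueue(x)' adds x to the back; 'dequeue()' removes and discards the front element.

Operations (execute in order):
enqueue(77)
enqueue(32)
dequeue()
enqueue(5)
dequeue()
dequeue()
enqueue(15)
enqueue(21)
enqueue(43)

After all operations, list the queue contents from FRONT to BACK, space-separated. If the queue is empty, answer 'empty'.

enqueue(77): [77]
enqueue(32): [77, 32]
dequeue(): [32]
enqueue(5): [32, 5]
dequeue(): [5]
dequeue(): []
enqueue(15): [15]
enqueue(21): [15, 21]
enqueue(43): [15, 21, 43]

Answer: 15 21 43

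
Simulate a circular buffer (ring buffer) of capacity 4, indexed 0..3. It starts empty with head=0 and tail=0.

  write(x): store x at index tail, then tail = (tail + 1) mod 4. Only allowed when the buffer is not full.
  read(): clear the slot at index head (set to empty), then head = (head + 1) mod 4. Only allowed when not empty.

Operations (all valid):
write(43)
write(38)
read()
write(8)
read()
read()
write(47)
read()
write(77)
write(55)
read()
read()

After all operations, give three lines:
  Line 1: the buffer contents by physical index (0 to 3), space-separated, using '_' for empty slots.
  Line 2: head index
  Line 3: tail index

write(43): buf=[43 _ _ _], head=0, tail=1, size=1
write(38): buf=[43 38 _ _], head=0, tail=2, size=2
read(): buf=[_ 38 _ _], head=1, tail=2, size=1
write(8): buf=[_ 38 8 _], head=1, tail=3, size=2
read(): buf=[_ _ 8 _], head=2, tail=3, size=1
read(): buf=[_ _ _ _], head=3, tail=3, size=0
write(47): buf=[_ _ _ 47], head=3, tail=0, size=1
read(): buf=[_ _ _ _], head=0, tail=0, size=0
write(77): buf=[77 _ _ _], head=0, tail=1, size=1
write(55): buf=[77 55 _ _], head=0, tail=2, size=2
read(): buf=[_ 55 _ _], head=1, tail=2, size=1
read(): buf=[_ _ _ _], head=2, tail=2, size=0

Answer: _ _ _ _
2
2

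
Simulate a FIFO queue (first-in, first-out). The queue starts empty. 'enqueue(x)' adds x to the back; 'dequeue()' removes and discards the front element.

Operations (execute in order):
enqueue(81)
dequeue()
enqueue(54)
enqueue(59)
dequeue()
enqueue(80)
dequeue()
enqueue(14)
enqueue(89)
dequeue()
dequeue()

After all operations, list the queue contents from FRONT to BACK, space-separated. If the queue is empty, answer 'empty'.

Answer: 89

Derivation:
enqueue(81): [81]
dequeue(): []
enqueue(54): [54]
enqueue(59): [54, 59]
dequeue(): [59]
enqueue(80): [59, 80]
dequeue(): [80]
enqueue(14): [80, 14]
enqueue(89): [80, 14, 89]
dequeue(): [14, 89]
dequeue(): [89]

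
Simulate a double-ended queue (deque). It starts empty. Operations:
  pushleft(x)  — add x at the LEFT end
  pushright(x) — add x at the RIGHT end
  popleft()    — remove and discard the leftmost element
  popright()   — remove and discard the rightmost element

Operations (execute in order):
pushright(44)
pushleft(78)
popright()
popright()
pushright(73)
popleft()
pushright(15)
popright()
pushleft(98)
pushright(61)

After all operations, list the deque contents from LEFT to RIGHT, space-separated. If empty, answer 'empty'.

pushright(44): [44]
pushleft(78): [78, 44]
popright(): [78]
popright(): []
pushright(73): [73]
popleft(): []
pushright(15): [15]
popright(): []
pushleft(98): [98]
pushright(61): [98, 61]

Answer: 98 61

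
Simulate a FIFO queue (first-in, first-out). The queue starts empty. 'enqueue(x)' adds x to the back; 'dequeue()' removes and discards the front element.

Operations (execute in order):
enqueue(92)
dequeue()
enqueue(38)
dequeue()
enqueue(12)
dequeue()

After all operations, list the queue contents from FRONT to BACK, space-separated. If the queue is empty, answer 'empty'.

Answer: empty

Derivation:
enqueue(92): [92]
dequeue(): []
enqueue(38): [38]
dequeue(): []
enqueue(12): [12]
dequeue(): []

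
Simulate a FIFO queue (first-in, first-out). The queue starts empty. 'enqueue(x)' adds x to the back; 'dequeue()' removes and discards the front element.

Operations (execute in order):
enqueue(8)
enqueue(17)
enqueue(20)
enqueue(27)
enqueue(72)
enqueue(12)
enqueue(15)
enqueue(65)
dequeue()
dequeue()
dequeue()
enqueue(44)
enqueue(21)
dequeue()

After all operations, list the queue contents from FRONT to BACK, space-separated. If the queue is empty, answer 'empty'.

Answer: 72 12 15 65 44 21

Derivation:
enqueue(8): [8]
enqueue(17): [8, 17]
enqueue(20): [8, 17, 20]
enqueue(27): [8, 17, 20, 27]
enqueue(72): [8, 17, 20, 27, 72]
enqueue(12): [8, 17, 20, 27, 72, 12]
enqueue(15): [8, 17, 20, 27, 72, 12, 15]
enqueue(65): [8, 17, 20, 27, 72, 12, 15, 65]
dequeue(): [17, 20, 27, 72, 12, 15, 65]
dequeue(): [20, 27, 72, 12, 15, 65]
dequeue(): [27, 72, 12, 15, 65]
enqueue(44): [27, 72, 12, 15, 65, 44]
enqueue(21): [27, 72, 12, 15, 65, 44, 21]
dequeue(): [72, 12, 15, 65, 44, 21]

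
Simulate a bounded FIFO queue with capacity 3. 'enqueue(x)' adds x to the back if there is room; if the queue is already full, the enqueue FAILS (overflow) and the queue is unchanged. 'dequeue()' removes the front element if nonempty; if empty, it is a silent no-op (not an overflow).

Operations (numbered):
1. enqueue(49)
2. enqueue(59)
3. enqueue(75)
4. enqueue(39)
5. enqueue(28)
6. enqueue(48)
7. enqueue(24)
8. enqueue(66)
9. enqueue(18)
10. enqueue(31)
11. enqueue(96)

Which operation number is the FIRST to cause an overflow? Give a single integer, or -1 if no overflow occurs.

Answer: 4

Derivation:
1. enqueue(49): size=1
2. enqueue(59): size=2
3. enqueue(75): size=3
4. enqueue(39): size=3=cap → OVERFLOW (fail)
5. enqueue(28): size=3=cap → OVERFLOW (fail)
6. enqueue(48): size=3=cap → OVERFLOW (fail)
7. enqueue(24): size=3=cap → OVERFLOW (fail)
8. enqueue(66): size=3=cap → OVERFLOW (fail)
9. enqueue(18): size=3=cap → OVERFLOW (fail)
10. enqueue(31): size=3=cap → OVERFLOW (fail)
11. enqueue(96): size=3=cap → OVERFLOW (fail)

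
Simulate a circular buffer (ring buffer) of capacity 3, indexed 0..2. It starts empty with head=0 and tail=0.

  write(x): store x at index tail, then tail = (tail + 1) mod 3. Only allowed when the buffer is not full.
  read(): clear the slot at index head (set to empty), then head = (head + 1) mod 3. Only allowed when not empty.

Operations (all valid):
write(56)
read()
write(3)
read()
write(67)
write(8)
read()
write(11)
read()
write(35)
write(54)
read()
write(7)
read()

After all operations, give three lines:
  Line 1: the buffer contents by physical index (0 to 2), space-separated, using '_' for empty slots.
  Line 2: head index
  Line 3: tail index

write(56): buf=[56 _ _], head=0, tail=1, size=1
read(): buf=[_ _ _], head=1, tail=1, size=0
write(3): buf=[_ 3 _], head=1, tail=2, size=1
read(): buf=[_ _ _], head=2, tail=2, size=0
write(67): buf=[_ _ 67], head=2, tail=0, size=1
write(8): buf=[8 _ 67], head=2, tail=1, size=2
read(): buf=[8 _ _], head=0, tail=1, size=1
write(11): buf=[8 11 _], head=0, tail=2, size=2
read(): buf=[_ 11 _], head=1, tail=2, size=1
write(35): buf=[_ 11 35], head=1, tail=0, size=2
write(54): buf=[54 11 35], head=1, tail=1, size=3
read(): buf=[54 _ 35], head=2, tail=1, size=2
write(7): buf=[54 7 35], head=2, tail=2, size=3
read(): buf=[54 7 _], head=0, tail=2, size=2

Answer: 54 7 _
0
2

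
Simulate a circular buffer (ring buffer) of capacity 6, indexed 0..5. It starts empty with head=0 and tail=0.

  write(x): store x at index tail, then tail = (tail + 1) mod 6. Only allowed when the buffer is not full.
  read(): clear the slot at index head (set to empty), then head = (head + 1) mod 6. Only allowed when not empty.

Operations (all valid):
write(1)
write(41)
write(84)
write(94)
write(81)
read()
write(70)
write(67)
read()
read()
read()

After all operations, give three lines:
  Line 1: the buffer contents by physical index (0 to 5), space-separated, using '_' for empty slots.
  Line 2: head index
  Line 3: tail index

write(1): buf=[1 _ _ _ _ _], head=0, tail=1, size=1
write(41): buf=[1 41 _ _ _ _], head=0, tail=2, size=2
write(84): buf=[1 41 84 _ _ _], head=0, tail=3, size=3
write(94): buf=[1 41 84 94 _ _], head=0, tail=4, size=4
write(81): buf=[1 41 84 94 81 _], head=0, tail=5, size=5
read(): buf=[_ 41 84 94 81 _], head=1, tail=5, size=4
write(70): buf=[_ 41 84 94 81 70], head=1, tail=0, size=5
write(67): buf=[67 41 84 94 81 70], head=1, tail=1, size=6
read(): buf=[67 _ 84 94 81 70], head=2, tail=1, size=5
read(): buf=[67 _ _ 94 81 70], head=3, tail=1, size=4
read(): buf=[67 _ _ _ 81 70], head=4, tail=1, size=3

Answer: 67 _ _ _ 81 70
4
1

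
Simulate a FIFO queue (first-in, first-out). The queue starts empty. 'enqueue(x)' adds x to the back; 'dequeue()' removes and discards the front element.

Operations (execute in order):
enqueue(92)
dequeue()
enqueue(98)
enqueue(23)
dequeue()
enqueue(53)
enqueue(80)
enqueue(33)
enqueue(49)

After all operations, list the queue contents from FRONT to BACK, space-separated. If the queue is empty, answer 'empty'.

Answer: 23 53 80 33 49

Derivation:
enqueue(92): [92]
dequeue(): []
enqueue(98): [98]
enqueue(23): [98, 23]
dequeue(): [23]
enqueue(53): [23, 53]
enqueue(80): [23, 53, 80]
enqueue(33): [23, 53, 80, 33]
enqueue(49): [23, 53, 80, 33, 49]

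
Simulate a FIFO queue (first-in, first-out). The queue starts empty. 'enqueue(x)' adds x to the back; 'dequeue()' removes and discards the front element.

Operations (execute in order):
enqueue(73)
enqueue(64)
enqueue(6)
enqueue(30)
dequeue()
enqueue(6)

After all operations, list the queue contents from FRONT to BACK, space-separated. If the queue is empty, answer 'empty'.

Answer: 64 6 30 6

Derivation:
enqueue(73): [73]
enqueue(64): [73, 64]
enqueue(6): [73, 64, 6]
enqueue(30): [73, 64, 6, 30]
dequeue(): [64, 6, 30]
enqueue(6): [64, 6, 30, 6]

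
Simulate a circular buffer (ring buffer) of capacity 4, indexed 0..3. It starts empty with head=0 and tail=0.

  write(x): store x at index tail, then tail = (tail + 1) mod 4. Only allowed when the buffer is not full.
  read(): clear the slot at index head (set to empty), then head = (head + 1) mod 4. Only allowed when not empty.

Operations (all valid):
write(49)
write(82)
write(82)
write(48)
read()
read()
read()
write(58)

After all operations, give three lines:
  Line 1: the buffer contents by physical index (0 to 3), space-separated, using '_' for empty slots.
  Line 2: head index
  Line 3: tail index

Answer: 58 _ _ 48
3
1

Derivation:
write(49): buf=[49 _ _ _], head=0, tail=1, size=1
write(82): buf=[49 82 _ _], head=0, tail=2, size=2
write(82): buf=[49 82 82 _], head=0, tail=3, size=3
write(48): buf=[49 82 82 48], head=0, tail=0, size=4
read(): buf=[_ 82 82 48], head=1, tail=0, size=3
read(): buf=[_ _ 82 48], head=2, tail=0, size=2
read(): buf=[_ _ _ 48], head=3, tail=0, size=1
write(58): buf=[58 _ _ 48], head=3, tail=1, size=2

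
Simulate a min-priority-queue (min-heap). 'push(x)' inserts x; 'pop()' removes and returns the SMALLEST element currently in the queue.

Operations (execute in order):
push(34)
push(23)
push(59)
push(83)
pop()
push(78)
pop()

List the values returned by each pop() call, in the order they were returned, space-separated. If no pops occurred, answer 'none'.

push(34): heap contents = [34]
push(23): heap contents = [23, 34]
push(59): heap contents = [23, 34, 59]
push(83): heap contents = [23, 34, 59, 83]
pop() → 23: heap contents = [34, 59, 83]
push(78): heap contents = [34, 59, 78, 83]
pop() → 34: heap contents = [59, 78, 83]

Answer: 23 34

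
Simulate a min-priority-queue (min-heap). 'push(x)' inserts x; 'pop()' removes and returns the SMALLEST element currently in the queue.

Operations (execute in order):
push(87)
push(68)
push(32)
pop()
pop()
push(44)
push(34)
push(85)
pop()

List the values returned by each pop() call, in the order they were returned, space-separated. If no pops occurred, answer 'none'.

push(87): heap contents = [87]
push(68): heap contents = [68, 87]
push(32): heap contents = [32, 68, 87]
pop() → 32: heap contents = [68, 87]
pop() → 68: heap contents = [87]
push(44): heap contents = [44, 87]
push(34): heap contents = [34, 44, 87]
push(85): heap contents = [34, 44, 85, 87]
pop() → 34: heap contents = [44, 85, 87]

Answer: 32 68 34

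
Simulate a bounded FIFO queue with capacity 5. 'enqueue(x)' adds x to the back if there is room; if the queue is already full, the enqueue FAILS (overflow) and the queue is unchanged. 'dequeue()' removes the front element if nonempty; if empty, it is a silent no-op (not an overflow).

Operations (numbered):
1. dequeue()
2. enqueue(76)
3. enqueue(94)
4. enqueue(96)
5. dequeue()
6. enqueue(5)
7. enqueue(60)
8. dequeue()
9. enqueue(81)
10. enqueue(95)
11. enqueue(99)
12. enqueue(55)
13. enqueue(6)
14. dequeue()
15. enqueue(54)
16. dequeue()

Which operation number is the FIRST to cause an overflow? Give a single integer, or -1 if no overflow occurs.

Answer: 11

Derivation:
1. dequeue(): empty, no-op, size=0
2. enqueue(76): size=1
3. enqueue(94): size=2
4. enqueue(96): size=3
5. dequeue(): size=2
6. enqueue(5): size=3
7. enqueue(60): size=4
8. dequeue(): size=3
9. enqueue(81): size=4
10. enqueue(95): size=5
11. enqueue(99): size=5=cap → OVERFLOW (fail)
12. enqueue(55): size=5=cap → OVERFLOW (fail)
13. enqueue(6): size=5=cap → OVERFLOW (fail)
14. dequeue(): size=4
15. enqueue(54): size=5
16. dequeue(): size=4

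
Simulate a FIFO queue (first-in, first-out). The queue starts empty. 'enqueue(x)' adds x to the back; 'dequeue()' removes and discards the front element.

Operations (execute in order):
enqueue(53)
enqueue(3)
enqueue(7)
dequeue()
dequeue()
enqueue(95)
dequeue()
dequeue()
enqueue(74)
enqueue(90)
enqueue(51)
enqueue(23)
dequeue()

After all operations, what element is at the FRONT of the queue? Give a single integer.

Answer: 90

Derivation:
enqueue(53): queue = [53]
enqueue(3): queue = [53, 3]
enqueue(7): queue = [53, 3, 7]
dequeue(): queue = [3, 7]
dequeue(): queue = [7]
enqueue(95): queue = [7, 95]
dequeue(): queue = [95]
dequeue(): queue = []
enqueue(74): queue = [74]
enqueue(90): queue = [74, 90]
enqueue(51): queue = [74, 90, 51]
enqueue(23): queue = [74, 90, 51, 23]
dequeue(): queue = [90, 51, 23]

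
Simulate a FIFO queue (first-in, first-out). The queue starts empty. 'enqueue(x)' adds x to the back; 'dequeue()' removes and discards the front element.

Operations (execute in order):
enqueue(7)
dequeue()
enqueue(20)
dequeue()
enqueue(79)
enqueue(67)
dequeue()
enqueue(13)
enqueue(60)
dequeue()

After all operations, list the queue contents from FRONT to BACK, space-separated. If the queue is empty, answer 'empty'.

Answer: 13 60

Derivation:
enqueue(7): [7]
dequeue(): []
enqueue(20): [20]
dequeue(): []
enqueue(79): [79]
enqueue(67): [79, 67]
dequeue(): [67]
enqueue(13): [67, 13]
enqueue(60): [67, 13, 60]
dequeue(): [13, 60]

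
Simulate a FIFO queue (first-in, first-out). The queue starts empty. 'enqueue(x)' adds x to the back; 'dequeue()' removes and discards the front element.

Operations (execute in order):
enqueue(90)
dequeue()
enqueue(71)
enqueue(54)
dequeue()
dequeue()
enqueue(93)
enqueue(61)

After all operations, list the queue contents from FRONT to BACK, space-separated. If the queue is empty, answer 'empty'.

enqueue(90): [90]
dequeue(): []
enqueue(71): [71]
enqueue(54): [71, 54]
dequeue(): [54]
dequeue(): []
enqueue(93): [93]
enqueue(61): [93, 61]

Answer: 93 61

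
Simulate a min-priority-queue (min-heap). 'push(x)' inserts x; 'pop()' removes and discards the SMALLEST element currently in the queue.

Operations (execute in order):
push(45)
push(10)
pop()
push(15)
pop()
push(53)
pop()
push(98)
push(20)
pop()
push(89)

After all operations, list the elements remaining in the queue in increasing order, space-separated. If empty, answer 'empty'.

push(45): heap contents = [45]
push(10): heap contents = [10, 45]
pop() → 10: heap contents = [45]
push(15): heap contents = [15, 45]
pop() → 15: heap contents = [45]
push(53): heap contents = [45, 53]
pop() → 45: heap contents = [53]
push(98): heap contents = [53, 98]
push(20): heap contents = [20, 53, 98]
pop() → 20: heap contents = [53, 98]
push(89): heap contents = [53, 89, 98]

Answer: 53 89 98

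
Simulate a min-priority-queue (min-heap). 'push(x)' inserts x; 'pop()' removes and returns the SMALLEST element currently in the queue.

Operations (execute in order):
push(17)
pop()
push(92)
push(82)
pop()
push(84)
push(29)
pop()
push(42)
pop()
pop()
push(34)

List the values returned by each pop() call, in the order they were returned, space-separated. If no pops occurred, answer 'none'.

Answer: 17 82 29 42 84

Derivation:
push(17): heap contents = [17]
pop() → 17: heap contents = []
push(92): heap contents = [92]
push(82): heap contents = [82, 92]
pop() → 82: heap contents = [92]
push(84): heap contents = [84, 92]
push(29): heap contents = [29, 84, 92]
pop() → 29: heap contents = [84, 92]
push(42): heap contents = [42, 84, 92]
pop() → 42: heap contents = [84, 92]
pop() → 84: heap contents = [92]
push(34): heap contents = [34, 92]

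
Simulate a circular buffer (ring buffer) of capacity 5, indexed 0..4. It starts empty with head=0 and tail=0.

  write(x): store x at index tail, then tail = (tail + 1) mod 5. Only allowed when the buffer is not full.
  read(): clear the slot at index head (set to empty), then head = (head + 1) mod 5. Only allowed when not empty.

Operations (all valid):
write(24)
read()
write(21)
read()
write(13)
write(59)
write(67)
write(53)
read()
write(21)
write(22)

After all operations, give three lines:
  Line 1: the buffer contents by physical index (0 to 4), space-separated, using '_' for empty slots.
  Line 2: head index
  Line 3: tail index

Answer: 53 21 22 59 67
3
3

Derivation:
write(24): buf=[24 _ _ _ _], head=0, tail=1, size=1
read(): buf=[_ _ _ _ _], head=1, tail=1, size=0
write(21): buf=[_ 21 _ _ _], head=1, tail=2, size=1
read(): buf=[_ _ _ _ _], head=2, tail=2, size=0
write(13): buf=[_ _ 13 _ _], head=2, tail=3, size=1
write(59): buf=[_ _ 13 59 _], head=2, tail=4, size=2
write(67): buf=[_ _ 13 59 67], head=2, tail=0, size=3
write(53): buf=[53 _ 13 59 67], head=2, tail=1, size=4
read(): buf=[53 _ _ 59 67], head=3, tail=1, size=3
write(21): buf=[53 21 _ 59 67], head=3, tail=2, size=4
write(22): buf=[53 21 22 59 67], head=3, tail=3, size=5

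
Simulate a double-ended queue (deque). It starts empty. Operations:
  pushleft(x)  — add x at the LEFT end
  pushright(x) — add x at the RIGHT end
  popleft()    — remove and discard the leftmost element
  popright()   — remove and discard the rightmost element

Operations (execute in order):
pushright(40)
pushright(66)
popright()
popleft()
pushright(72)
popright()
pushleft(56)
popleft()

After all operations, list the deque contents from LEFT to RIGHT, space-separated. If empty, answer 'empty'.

Answer: empty

Derivation:
pushright(40): [40]
pushright(66): [40, 66]
popright(): [40]
popleft(): []
pushright(72): [72]
popright(): []
pushleft(56): [56]
popleft(): []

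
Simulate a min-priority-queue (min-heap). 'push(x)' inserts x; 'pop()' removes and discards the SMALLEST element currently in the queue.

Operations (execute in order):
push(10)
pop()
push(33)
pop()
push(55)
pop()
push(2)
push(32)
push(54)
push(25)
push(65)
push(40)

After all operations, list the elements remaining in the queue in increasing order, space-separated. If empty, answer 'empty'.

push(10): heap contents = [10]
pop() → 10: heap contents = []
push(33): heap contents = [33]
pop() → 33: heap contents = []
push(55): heap contents = [55]
pop() → 55: heap contents = []
push(2): heap contents = [2]
push(32): heap contents = [2, 32]
push(54): heap contents = [2, 32, 54]
push(25): heap contents = [2, 25, 32, 54]
push(65): heap contents = [2, 25, 32, 54, 65]
push(40): heap contents = [2, 25, 32, 40, 54, 65]

Answer: 2 25 32 40 54 65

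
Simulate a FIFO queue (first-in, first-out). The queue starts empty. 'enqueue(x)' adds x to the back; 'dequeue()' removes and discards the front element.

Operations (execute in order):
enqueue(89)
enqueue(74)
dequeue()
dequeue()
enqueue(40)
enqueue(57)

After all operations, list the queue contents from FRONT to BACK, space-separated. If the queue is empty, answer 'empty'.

enqueue(89): [89]
enqueue(74): [89, 74]
dequeue(): [74]
dequeue(): []
enqueue(40): [40]
enqueue(57): [40, 57]

Answer: 40 57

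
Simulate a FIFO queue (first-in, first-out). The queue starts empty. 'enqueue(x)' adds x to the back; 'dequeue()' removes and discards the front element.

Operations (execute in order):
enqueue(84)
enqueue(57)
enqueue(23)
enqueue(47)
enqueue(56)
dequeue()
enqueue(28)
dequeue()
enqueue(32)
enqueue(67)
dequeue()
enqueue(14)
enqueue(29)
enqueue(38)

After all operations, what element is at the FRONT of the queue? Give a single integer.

Answer: 47

Derivation:
enqueue(84): queue = [84]
enqueue(57): queue = [84, 57]
enqueue(23): queue = [84, 57, 23]
enqueue(47): queue = [84, 57, 23, 47]
enqueue(56): queue = [84, 57, 23, 47, 56]
dequeue(): queue = [57, 23, 47, 56]
enqueue(28): queue = [57, 23, 47, 56, 28]
dequeue(): queue = [23, 47, 56, 28]
enqueue(32): queue = [23, 47, 56, 28, 32]
enqueue(67): queue = [23, 47, 56, 28, 32, 67]
dequeue(): queue = [47, 56, 28, 32, 67]
enqueue(14): queue = [47, 56, 28, 32, 67, 14]
enqueue(29): queue = [47, 56, 28, 32, 67, 14, 29]
enqueue(38): queue = [47, 56, 28, 32, 67, 14, 29, 38]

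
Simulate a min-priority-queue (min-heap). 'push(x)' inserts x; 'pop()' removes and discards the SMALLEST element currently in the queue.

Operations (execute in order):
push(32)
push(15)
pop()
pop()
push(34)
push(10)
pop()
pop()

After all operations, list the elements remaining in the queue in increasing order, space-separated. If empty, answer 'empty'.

Answer: empty

Derivation:
push(32): heap contents = [32]
push(15): heap contents = [15, 32]
pop() → 15: heap contents = [32]
pop() → 32: heap contents = []
push(34): heap contents = [34]
push(10): heap contents = [10, 34]
pop() → 10: heap contents = [34]
pop() → 34: heap contents = []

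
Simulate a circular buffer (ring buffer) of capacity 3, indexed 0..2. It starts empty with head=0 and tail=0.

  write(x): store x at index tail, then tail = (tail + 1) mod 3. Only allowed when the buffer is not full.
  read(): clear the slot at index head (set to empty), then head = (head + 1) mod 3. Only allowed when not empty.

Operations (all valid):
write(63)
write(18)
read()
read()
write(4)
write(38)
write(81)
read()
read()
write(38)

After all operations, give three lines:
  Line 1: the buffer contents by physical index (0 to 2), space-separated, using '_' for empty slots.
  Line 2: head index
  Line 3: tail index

write(63): buf=[63 _ _], head=0, tail=1, size=1
write(18): buf=[63 18 _], head=0, tail=2, size=2
read(): buf=[_ 18 _], head=1, tail=2, size=1
read(): buf=[_ _ _], head=2, tail=2, size=0
write(4): buf=[_ _ 4], head=2, tail=0, size=1
write(38): buf=[38 _ 4], head=2, tail=1, size=2
write(81): buf=[38 81 4], head=2, tail=2, size=3
read(): buf=[38 81 _], head=0, tail=2, size=2
read(): buf=[_ 81 _], head=1, tail=2, size=1
write(38): buf=[_ 81 38], head=1, tail=0, size=2

Answer: _ 81 38
1
0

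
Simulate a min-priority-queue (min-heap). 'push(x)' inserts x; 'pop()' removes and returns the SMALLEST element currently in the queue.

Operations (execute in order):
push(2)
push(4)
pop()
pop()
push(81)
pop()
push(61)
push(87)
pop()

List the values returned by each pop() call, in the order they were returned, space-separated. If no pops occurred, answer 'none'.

Answer: 2 4 81 61

Derivation:
push(2): heap contents = [2]
push(4): heap contents = [2, 4]
pop() → 2: heap contents = [4]
pop() → 4: heap contents = []
push(81): heap contents = [81]
pop() → 81: heap contents = []
push(61): heap contents = [61]
push(87): heap contents = [61, 87]
pop() → 61: heap contents = [87]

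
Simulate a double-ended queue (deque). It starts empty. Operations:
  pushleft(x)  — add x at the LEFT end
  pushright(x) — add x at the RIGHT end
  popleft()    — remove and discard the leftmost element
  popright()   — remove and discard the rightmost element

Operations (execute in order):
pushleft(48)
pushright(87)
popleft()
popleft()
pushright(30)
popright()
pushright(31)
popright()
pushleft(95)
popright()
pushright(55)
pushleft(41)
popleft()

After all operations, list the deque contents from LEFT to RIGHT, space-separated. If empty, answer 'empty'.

pushleft(48): [48]
pushright(87): [48, 87]
popleft(): [87]
popleft(): []
pushright(30): [30]
popright(): []
pushright(31): [31]
popright(): []
pushleft(95): [95]
popright(): []
pushright(55): [55]
pushleft(41): [41, 55]
popleft(): [55]

Answer: 55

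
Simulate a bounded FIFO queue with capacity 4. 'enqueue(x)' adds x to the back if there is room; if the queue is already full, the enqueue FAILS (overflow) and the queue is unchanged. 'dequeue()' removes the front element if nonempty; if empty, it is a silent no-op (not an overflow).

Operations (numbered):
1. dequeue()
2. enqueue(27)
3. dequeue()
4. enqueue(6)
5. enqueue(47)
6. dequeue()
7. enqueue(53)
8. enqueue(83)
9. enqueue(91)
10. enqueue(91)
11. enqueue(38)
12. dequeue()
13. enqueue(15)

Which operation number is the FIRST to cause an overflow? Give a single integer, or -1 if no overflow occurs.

1. dequeue(): empty, no-op, size=0
2. enqueue(27): size=1
3. dequeue(): size=0
4. enqueue(6): size=1
5. enqueue(47): size=2
6. dequeue(): size=1
7. enqueue(53): size=2
8. enqueue(83): size=3
9. enqueue(91): size=4
10. enqueue(91): size=4=cap → OVERFLOW (fail)
11. enqueue(38): size=4=cap → OVERFLOW (fail)
12. dequeue(): size=3
13. enqueue(15): size=4

Answer: 10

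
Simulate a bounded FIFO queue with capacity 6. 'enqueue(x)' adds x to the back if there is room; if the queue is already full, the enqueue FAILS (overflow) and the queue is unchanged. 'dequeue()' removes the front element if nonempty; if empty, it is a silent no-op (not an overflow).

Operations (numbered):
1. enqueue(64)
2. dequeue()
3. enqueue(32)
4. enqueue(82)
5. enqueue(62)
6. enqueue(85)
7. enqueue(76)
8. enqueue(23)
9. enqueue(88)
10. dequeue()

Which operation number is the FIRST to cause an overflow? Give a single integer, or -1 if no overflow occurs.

1. enqueue(64): size=1
2. dequeue(): size=0
3. enqueue(32): size=1
4. enqueue(82): size=2
5. enqueue(62): size=3
6. enqueue(85): size=4
7. enqueue(76): size=5
8. enqueue(23): size=6
9. enqueue(88): size=6=cap → OVERFLOW (fail)
10. dequeue(): size=5

Answer: 9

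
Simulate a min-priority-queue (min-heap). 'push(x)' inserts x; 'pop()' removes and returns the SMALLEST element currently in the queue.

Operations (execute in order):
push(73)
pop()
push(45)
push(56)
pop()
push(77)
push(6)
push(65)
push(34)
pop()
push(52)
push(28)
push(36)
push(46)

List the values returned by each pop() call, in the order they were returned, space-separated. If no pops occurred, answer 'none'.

push(73): heap contents = [73]
pop() → 73: heap contents = []
push(45): heap contents = [45]
push(56): heap contents = [45, 56]
pop() → 45: heap contents = [56]
push(77): heap contents = [56, 77]
push(6): heap contents = [6, 56, 77]
push(65): heap contents = [6, 56, 65, 77]
push(34): heap contents = [6, 34, 56, 65, 77]
pop() → 6: heap contents = [34, 56, 65, 77]
push(52): heap contents = [34, 52, 56, 65, 77]
push(28): heap contents = [28, 34, 52, 56, 65, 77]
push(36): heap contents = [28, 34, 36, 52, 56, 65, 77]
push(46): heap contents = [28, 34, 36, 46, 52, 56, 65, 77]

Answer: 73 45 6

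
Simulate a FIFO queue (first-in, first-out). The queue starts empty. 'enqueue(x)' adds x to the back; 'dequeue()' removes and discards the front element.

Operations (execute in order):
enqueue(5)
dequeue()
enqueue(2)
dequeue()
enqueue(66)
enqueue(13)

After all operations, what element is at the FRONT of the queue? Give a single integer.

Answer: 66

Derivation:
enqueue(5): queue = [5]
dequeue(): queue = []
enqueue(2): queue = [2]
dequeue(): queue = []
enqueue(66): queue = [66]
enqueue(13): queue = [66, 13]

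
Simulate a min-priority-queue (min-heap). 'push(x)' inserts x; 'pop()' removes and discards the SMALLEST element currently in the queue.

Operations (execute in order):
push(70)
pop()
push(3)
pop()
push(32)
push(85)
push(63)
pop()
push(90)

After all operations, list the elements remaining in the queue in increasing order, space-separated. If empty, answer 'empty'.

push(70): heap contents = [70]
pop() → 70: heap contents = []
push(3): heap contents = [3]
pop() → 3: heap contents = []
push(32): heap contents = [32]
push(85): heap contents = [32, 85]
push(63): heap contents = [32, 63, 85]
pop() → 32: heap contents = [63, 85]
push(90): heap contents = [63, 85, 90]

Answer: 63 85 90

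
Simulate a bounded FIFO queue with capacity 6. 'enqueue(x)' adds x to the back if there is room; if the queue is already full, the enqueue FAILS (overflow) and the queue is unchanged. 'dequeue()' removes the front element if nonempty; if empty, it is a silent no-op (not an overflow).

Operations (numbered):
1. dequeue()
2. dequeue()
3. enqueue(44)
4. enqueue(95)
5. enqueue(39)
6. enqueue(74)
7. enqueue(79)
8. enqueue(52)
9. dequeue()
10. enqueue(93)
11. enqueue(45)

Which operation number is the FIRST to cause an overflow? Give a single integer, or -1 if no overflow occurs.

1. dequeue(): empty, no-op, size=0
2. dequeue(): empty, no-op, size=0
3. enqueue(44): size=1
4. enqueue(95): size=2
5. enqueue(39): size=3
6. enqueue(74): size=4
7. enqueue(79): size=5
8. enqueue(52): size=6
9. dequeue(): size=5
10. enqueue(93): size=6
11. enqueue(45): size=6=cap → OVERFLOW (fail)

Answer: 11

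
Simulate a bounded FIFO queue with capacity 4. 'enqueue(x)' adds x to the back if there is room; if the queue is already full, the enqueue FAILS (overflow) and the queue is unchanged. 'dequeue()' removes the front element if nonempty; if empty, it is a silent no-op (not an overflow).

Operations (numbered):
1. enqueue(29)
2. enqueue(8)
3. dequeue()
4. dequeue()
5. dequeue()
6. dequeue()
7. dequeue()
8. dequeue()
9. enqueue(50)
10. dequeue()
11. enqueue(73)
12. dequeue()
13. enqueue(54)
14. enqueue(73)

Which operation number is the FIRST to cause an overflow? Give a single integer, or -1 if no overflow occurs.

Answer: -1

Derivation:
1. enqueue(29): size=1
2. enqueue(8): size=2
3. dequeue(): size=1
4. dequeue(): size=0
5. dequeue(): empty, no-op, size=0
6. dequeue(): empty, no-op, size=0
7. dequeue(): empty, no-op, size=0
8. dequeue(): empty, no-op, size=0
9. enqueue(50): size=1
10. dequeue(): size=0
11. enqueue(73): size=1
12. dequeue(): size=0
13. enqueue(54): size=1
14. enqueue(73): size=2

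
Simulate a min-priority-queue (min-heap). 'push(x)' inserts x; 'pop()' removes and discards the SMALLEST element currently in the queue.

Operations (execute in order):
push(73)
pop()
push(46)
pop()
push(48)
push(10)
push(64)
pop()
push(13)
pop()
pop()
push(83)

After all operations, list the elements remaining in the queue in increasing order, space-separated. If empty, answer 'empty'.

Answer: 64 83

Derivation:
push(73): heap contents = [73]
pop() → 73: heap contents = []
push(46): heap contents = [46]
pop() → 46: heap contents = []
push(48): heap contents = [48]
push(10): heap contents = [10, 48]
push(64): heap contents = [10, 48, 64]
pop() → 10: heap contents = [48, 64]
push(13): heap contents = [13, 48, 64]
pop() → 13: heap contents = [48, 64]
pop() → 48: heap contents = [64]
push(83): heap contents = [64, 83]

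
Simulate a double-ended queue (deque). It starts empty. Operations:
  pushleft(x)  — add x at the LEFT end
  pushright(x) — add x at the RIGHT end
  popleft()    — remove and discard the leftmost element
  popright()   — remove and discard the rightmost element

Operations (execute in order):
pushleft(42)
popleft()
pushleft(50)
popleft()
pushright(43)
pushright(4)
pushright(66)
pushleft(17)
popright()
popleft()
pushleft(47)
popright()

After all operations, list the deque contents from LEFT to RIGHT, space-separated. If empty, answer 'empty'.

pushleft(42): [42]
popleft(): []
pushleft(50): [50]
popleft(): []
pushright(43): [43]
pushright(4): [43, 4]
pushright(66): [43, 4, 66]
pushleft(17): [17, 43, 4, 66]
popright(): [17, 43, 4]
popleft(): [43, 4]
pushleft(47): [47, 43, 4]
popright(): [47, 43]

Answer: 47 43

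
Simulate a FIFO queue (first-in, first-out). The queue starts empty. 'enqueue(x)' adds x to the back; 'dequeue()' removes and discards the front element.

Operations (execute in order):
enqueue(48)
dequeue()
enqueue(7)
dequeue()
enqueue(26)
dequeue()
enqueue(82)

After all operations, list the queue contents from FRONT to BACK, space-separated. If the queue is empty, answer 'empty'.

Answer: 82

Derivation:
enqueue(48): [48]
dequeue(): []
enqueue(7): [7]
dequeue(): []
enqueue(26): [26]
dequeue(): []
enqueue(82): [82]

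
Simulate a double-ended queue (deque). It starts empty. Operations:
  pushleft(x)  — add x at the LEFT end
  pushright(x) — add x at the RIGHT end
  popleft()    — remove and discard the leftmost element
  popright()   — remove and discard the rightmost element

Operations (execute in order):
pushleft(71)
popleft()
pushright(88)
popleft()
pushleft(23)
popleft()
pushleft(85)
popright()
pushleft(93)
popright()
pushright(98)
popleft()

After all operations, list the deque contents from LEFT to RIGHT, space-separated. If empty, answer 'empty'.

pushleft(71): [71]
popleft(): []
pushright(88): [88]
popleft(): []
pushleft(23): [23]
popleft(): []
pushleft(85): [85]
popright(): []
pushleft(93): [93]
popright(): []
pushright(98): [98]
popleft(): []

Answer: empty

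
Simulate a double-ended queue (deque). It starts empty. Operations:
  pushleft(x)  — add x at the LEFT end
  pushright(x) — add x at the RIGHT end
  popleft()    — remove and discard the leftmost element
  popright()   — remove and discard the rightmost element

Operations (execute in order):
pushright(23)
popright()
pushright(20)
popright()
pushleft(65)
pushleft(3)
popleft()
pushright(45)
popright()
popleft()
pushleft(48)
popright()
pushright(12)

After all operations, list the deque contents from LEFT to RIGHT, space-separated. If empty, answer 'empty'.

Answer: 12

Derivation:
pushright(23): [23]
popright(): []
pushright(20): [20]
popright(): []
pushleft(65): [65]
pushleft(3): [3, 65]
popleft(): [65]
pushright(45): [65, 45]
popright(): [65]
popleft(): []
pushleft(48): [48]
popright(): []
pushright(12): [12]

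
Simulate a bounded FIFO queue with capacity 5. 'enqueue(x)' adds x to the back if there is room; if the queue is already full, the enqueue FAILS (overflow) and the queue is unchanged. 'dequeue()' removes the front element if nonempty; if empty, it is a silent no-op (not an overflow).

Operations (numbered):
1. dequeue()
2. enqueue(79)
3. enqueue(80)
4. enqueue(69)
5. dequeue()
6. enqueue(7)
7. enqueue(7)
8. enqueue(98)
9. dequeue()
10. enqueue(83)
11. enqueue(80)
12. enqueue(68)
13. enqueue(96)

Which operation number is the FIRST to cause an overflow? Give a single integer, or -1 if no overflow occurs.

Answer: 11

Derivation:
1. dequeue(): empty, no-op, size=0
2. enqueue(79): size=1
3. enqueue(80): size=2
4. enqueue(69): size=3
5. dequeue(): size=2
6. enqueue(7): size=3
7. enqueue(7): size=4
8. enqueue(98): size=5
9. dequeue(): size=4
10. enqueue(83): size=5
11. enqueue(80): size=5=cap → OVERFLOW (fail)
12. enqueue(68): size=5=cap → OVERFLOW (fail)
13. enqueue(96): size=5=cap → OVERFLOW (fail)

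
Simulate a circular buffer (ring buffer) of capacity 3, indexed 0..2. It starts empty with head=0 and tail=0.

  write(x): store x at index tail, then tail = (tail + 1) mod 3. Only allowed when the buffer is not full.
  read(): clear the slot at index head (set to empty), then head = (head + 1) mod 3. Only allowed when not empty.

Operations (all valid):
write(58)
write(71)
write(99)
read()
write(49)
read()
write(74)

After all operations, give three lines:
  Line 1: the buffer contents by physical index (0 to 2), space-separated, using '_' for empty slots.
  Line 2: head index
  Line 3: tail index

Answer: 49 74 99
2
2

Derivation:
write(58): buf=[58 _ _], head=0, tail=1, size=1
write(71): buf=[58 71 _], head=0, tail=2, size=2
write(99): buf=[58 71 99], head=0, tail=0, size=3
read(): buf=[_ 71 99], head=1, tail=0, size=2
write(49): buf=[49 71 99], head=1, tail=1, size=3
read(): buf=[49 _ 99], head=2, tail=1, size=2
write(74): buf=[49 74 99], head=2, tail=2, size=3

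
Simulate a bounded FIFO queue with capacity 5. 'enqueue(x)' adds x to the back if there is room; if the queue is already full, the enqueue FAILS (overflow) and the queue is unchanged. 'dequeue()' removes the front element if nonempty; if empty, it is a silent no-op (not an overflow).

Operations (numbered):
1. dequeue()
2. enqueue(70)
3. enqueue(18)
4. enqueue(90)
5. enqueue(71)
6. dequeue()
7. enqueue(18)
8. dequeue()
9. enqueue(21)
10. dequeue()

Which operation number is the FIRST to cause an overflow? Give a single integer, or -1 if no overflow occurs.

1. dequeue(): empty, no-op, size=0
2. enqueue(70): size=1
3. enqueue(18): size=2
4. enqueue(90): size=3
5. enqueue(71): size=4
6. dequeue(): size=3
7. enqueue(18): size=4
8. dequeue(): size=3
9. enqueue(21): size=4
10. dequeue(): size=3

Answer: -1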